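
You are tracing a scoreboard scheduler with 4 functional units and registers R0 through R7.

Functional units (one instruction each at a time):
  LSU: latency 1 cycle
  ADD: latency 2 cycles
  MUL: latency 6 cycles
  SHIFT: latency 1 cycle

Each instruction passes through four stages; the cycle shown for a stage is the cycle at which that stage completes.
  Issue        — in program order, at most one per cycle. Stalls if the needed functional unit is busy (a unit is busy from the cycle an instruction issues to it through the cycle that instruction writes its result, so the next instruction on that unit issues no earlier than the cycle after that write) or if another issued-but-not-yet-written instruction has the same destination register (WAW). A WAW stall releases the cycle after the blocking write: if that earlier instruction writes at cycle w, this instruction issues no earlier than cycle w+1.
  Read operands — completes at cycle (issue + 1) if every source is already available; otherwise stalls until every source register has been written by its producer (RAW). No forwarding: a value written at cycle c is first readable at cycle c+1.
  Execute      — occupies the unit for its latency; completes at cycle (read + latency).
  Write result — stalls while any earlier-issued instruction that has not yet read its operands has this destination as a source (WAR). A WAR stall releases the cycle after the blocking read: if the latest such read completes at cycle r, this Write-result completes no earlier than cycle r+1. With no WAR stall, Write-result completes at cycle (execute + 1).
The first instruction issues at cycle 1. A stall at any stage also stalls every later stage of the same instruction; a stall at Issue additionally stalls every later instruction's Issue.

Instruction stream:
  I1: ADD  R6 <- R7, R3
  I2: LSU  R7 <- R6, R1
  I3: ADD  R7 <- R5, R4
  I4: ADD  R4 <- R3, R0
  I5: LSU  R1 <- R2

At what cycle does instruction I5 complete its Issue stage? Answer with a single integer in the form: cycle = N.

I1: IS=1 RO=2 EX=4 WR=5
I2: IS=2 RO=6 EX=7 WR=8  [RAW R6: wait I1 write@5]
I3: IS=9 RO=10 EX=12 WR=13  [WAW R7: wait I2 write@8]
I4: IS=14 RO=15 EX=17 WR=18  [struct: ADD busy until I3 writes@13]
I5: IS=15 RO=16 EX=17 WR=18

cycle = 15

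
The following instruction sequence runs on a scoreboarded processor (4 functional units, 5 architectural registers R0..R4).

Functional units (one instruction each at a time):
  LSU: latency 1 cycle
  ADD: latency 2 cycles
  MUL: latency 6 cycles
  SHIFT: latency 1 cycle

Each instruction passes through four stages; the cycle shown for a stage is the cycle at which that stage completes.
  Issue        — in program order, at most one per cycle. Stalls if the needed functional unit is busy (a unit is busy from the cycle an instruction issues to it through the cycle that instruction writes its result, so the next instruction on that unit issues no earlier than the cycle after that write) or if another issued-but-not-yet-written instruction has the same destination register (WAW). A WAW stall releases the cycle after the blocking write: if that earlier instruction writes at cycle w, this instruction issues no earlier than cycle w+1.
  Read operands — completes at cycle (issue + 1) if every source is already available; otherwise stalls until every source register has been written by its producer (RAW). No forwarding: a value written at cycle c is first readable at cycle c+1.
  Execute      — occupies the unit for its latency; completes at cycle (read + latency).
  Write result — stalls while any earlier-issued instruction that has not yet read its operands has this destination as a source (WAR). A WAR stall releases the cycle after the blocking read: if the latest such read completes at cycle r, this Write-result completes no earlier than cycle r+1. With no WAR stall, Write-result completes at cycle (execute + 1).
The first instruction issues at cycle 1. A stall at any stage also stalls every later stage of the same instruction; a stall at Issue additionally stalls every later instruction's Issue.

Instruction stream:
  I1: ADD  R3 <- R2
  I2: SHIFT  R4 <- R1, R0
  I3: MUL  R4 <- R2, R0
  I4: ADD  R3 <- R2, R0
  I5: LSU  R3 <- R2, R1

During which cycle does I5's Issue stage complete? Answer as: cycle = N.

cycle = 12

cycle 1: I1→ADD
cycle 2: I1 RO | I2→SHIFT
cycle 3: I2 RO
cycle 4: I1 EX | I2 EX
cycle 5: I1 WR R3 | I2 WR R4
cycle 6: I3→MUL
cycle 7: I3 RO | I4→ADD
cycle 8: I4 RO
cycle 10: I4 EX
cycle 11: I4 WR R3
cycle 12: I5→LSU
cycle 13: I3 EX | I5 RO
cycle 14: I3 WR R4 | I5 EX
cycle 15: I5 WR R3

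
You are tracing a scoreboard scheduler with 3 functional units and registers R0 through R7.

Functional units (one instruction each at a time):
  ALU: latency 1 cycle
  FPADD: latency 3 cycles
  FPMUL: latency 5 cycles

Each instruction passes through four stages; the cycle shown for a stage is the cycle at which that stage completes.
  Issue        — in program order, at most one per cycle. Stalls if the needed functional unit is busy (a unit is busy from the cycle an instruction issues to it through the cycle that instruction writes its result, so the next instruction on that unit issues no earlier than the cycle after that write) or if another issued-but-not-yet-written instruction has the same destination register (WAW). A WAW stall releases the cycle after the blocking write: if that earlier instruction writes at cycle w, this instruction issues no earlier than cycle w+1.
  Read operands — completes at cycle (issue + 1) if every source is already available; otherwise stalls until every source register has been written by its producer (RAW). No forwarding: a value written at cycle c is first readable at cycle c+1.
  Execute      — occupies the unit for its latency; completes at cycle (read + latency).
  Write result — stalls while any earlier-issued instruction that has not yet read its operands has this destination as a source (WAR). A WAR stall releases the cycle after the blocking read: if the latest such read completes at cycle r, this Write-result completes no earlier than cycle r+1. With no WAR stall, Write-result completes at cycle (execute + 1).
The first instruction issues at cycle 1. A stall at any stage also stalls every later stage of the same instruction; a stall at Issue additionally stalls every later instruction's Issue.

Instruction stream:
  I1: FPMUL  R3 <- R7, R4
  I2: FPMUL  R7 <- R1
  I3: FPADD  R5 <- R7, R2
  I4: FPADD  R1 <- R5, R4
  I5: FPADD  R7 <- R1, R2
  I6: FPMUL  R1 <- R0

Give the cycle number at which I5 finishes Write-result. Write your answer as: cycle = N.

cycle = 33

I1 -> (1, 2, 7, 8)
I2 -> (9, 10, 15, 16)  // struct: FPMUL busy until I1 writes@8
I3 -> (10, 17, 20, 21)  // RAW R7: wait I2 write@16
I4 -> (22, 23, 26, 27)  // struct: FPADD busy until I3 writes@21
I5 -> (28, 29, 32, 33)  // struct: FPADD busy until I4 writes@27
I6 -> (29, 30, 35, 36)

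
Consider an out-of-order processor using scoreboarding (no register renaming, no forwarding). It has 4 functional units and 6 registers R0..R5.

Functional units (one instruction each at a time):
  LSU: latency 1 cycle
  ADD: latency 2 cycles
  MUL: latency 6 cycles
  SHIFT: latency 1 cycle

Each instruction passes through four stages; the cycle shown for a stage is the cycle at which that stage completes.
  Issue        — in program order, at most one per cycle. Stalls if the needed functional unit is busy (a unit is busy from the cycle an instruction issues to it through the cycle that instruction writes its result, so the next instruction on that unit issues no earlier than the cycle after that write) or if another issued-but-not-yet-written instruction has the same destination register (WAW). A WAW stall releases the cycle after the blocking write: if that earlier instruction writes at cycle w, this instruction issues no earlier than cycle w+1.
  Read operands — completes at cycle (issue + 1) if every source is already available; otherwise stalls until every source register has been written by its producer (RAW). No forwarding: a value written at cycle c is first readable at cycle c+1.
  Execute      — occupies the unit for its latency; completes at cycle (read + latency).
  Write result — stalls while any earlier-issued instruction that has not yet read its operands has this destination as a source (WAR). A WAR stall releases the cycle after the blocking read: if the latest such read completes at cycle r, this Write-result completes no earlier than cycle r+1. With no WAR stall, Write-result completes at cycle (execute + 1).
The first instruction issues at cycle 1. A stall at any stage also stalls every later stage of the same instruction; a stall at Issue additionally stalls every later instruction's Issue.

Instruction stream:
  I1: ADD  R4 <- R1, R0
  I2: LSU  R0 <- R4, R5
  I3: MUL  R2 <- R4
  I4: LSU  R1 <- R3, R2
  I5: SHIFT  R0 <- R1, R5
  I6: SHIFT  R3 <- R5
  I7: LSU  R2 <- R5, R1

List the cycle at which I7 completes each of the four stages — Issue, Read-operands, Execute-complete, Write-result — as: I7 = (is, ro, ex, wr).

I7 = (21, 22, 23, 24)

[1] I1→ADD
[2] I1 RO; I2→LSU
[3] I3→MUL
[4] I1 EX
[5] I1 WR R4
[6] I2 RO; I3 RO
[7] I2 EX
[8] I2 WR R0
[9] I4→LSU
[10] I5→SHIFT
[12] I3 EX
[13] I3 WR R2
[14] I4 RO
[15] I4 EX
[16] I4 WR R1
[17] I5 RO
[18] I5 EX
[19] I5 WR R0
[20] I6→SHIFT
[21] I6 RO; I7→LSU
[22] I6 EX; I7 RO
[23] I6 WR R3; I7 EX
[24] I7 WR R2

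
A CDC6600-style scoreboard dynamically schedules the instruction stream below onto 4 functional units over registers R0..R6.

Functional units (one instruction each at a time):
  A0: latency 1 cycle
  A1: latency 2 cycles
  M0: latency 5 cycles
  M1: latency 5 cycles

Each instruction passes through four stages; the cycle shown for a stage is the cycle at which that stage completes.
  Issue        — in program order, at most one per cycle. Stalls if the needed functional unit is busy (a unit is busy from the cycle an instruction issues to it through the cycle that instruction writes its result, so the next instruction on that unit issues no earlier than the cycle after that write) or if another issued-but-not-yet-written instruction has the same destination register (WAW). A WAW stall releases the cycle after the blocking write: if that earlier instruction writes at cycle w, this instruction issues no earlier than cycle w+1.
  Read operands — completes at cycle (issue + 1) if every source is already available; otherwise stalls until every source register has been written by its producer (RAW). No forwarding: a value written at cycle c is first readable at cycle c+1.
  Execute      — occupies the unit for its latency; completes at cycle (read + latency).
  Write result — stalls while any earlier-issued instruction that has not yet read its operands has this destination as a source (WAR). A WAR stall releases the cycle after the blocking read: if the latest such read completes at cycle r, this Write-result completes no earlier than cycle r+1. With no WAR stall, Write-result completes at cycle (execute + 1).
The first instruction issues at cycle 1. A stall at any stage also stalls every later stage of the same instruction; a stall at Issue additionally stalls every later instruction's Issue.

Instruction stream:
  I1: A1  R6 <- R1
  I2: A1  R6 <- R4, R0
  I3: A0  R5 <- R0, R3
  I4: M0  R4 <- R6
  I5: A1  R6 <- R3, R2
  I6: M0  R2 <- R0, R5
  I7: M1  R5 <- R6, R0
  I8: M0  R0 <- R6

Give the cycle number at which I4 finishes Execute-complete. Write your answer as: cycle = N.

cycle = 16

I1  is:1  ro:2  ex:4  wr:5
I2  is:6  ro:7  ex:9  wr:10  — struct: A1 busy until I1 writes@5
I3  is:7  ro:8  ex:9  wr:10
I4  is:8  ro:11  ex:16  wr:17  — RAW R6: wait I2 write@10
I5  is:11  ro:12  ex:14  wr:15  — struct: A1 busy until I2 writes@10
I6  is:18  ro:19  ex:24  wr:25  — struct: M0 busy until I4 writes@17
I7  is:19  ro:20  ex:25  wr:26
I8  is:26  ro:27  ex:32  wr:33  — struct: M0 busy until I6 writes@25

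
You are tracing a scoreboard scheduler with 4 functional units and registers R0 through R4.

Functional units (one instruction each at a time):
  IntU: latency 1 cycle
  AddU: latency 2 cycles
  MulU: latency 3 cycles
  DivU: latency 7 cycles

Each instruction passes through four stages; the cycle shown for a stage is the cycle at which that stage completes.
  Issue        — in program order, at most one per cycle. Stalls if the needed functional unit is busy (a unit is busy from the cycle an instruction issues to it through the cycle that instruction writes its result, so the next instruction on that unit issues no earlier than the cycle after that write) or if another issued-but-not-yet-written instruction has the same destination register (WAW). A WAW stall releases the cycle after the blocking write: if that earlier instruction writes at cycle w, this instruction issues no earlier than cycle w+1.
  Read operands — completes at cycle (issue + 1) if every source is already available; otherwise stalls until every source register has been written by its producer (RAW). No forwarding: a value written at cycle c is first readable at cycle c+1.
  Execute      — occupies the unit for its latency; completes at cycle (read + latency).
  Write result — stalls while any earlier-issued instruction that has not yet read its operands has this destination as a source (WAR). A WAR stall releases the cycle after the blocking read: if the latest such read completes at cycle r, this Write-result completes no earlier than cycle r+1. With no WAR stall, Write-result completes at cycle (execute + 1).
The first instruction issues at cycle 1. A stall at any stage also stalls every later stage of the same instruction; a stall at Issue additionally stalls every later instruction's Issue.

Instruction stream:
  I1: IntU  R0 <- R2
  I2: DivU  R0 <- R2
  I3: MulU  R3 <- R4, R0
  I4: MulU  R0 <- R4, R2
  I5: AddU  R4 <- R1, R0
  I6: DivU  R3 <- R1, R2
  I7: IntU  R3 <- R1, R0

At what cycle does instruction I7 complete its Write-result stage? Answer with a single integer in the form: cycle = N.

I1: IS=1 RO=2 EX=3 WR=4
I2: IS=5 RO=6 EX=13 WR=14  [WAW R0: wait I1 write@4]
I3: IS=6 RO=15 EX=18 WR=19  [RAW R0: wait I2 write@14]
I4: IS=20 RO=21 EX=24 WR=25  [struct: MulU busy until I3 writes@19]
I5: IS=21 RO=26 EX=28 WR=29  [RAW R0: wait I4 write@25]
I6: IS=22 RO=23 EX=30 WR=31
I7: IS=32 RO=33 EX=34 WR=35  [WAW R3: wait I6 write@31]

cycle = 35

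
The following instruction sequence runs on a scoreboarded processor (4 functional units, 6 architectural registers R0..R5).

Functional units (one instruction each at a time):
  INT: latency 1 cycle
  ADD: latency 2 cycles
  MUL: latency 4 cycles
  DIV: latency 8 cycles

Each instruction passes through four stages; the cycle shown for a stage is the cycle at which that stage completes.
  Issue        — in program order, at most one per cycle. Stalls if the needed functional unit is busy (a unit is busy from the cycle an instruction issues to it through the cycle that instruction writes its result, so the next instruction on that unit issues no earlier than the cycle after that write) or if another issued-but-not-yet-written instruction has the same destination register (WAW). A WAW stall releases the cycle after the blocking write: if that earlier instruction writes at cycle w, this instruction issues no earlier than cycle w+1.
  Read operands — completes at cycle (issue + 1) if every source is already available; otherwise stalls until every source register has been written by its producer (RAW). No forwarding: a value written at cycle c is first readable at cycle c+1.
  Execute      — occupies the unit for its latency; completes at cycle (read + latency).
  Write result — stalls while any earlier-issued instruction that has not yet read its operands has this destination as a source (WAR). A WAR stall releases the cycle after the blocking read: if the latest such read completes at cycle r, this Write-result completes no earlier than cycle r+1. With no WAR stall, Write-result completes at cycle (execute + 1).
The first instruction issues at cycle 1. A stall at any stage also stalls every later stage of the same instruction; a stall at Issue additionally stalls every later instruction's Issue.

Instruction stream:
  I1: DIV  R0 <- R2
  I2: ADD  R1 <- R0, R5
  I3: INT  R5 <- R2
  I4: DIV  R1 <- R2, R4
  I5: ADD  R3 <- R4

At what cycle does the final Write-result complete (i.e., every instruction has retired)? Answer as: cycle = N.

t=1  I1→DIV
t=2  I1 RO | I2→ADD
t=3  I3→INT
t=4  I3 RO
t=5  I3 EX
t=10  I1 EX
t=11  I1 WR R0
t=12  I2 RO
t=13  I3 WR R5
t=14  I2 EX
t=15  I2 WR R1
t=16  I4→DIV
t=17  I4 RO | I5→ADD
t=18  I5 RO
t=20  I5 EX
t=21  I5 WR R3
t=25  I4 EX
t=26  I4 WR R1

cycle = 26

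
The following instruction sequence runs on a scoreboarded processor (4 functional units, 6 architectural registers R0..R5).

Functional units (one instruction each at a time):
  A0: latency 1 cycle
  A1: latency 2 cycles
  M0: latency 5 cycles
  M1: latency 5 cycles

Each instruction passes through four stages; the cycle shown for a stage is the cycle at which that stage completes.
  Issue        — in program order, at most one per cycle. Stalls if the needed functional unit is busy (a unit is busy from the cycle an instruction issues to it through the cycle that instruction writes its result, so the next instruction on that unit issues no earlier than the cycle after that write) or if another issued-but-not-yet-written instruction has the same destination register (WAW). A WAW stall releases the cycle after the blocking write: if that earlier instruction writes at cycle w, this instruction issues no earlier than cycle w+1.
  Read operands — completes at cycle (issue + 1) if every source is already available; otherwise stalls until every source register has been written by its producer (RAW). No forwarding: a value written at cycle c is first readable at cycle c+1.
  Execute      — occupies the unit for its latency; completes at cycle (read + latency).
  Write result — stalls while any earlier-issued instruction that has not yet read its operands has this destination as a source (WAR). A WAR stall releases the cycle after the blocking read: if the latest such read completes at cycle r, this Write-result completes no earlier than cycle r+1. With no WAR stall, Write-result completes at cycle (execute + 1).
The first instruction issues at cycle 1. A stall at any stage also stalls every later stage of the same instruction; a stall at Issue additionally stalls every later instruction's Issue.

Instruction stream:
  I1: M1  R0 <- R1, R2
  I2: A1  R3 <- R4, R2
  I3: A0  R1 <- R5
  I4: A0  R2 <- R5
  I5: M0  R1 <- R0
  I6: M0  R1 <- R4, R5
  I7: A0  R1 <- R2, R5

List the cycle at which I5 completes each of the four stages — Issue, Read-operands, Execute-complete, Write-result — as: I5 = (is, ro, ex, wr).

t=1  I1 dispatched to M1
t=2  I1 operands ready, I2 dispatched to A1
t=3  I2 operands ready, I3 dispatched to A0
t=4  I3 operands ready
t=5  I2 complete, I3 complete
t=6  R3←I2, R1←I3
t=7  I1 complete, I4 dispatched to A0
t=8  R0←I1, I4 operands ready, I5 dispatched to M0
t=9  I4 complete, I5 operands ready
t=10  R2←I4
t=14  I5 complete
t=15  R1←I5
t=16  I6 dispatched to M0
t=17  I6 operands ready
t=22  I6 complete
t=23  R1←I6
t=24  I7 dispatched to A0
t=25  I7 operands ready
t=26  I7 complete
t=27  R1←I7

I5 = (8, 9, 14, 15)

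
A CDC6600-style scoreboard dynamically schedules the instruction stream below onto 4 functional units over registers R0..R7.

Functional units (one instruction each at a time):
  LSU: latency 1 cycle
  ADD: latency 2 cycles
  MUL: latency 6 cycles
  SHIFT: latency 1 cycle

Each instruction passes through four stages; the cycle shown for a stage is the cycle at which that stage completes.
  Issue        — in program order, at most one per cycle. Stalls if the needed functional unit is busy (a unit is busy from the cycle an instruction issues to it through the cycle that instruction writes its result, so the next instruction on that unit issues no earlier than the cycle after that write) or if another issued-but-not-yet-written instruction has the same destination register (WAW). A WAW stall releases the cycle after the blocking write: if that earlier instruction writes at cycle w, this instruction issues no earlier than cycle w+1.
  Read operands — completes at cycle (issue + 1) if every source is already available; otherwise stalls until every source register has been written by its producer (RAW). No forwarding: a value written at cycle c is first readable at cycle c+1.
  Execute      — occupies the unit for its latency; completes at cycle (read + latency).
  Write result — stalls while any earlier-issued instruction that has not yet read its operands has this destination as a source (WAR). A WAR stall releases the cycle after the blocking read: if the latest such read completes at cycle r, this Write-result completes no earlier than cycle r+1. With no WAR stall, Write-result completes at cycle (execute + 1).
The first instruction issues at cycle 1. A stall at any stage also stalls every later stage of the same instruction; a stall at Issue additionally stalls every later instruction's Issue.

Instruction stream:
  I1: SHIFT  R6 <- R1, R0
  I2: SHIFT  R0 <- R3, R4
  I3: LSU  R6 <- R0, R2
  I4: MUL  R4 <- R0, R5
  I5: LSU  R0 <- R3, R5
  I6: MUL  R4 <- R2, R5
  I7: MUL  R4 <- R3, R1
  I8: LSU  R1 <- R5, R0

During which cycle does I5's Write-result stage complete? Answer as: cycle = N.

[1] I1→SHIFT
[2] I1 RO
[3] I1 EX
[4] I1 WR R6
[5] I2→SHIFT
[6] I2 RO, I3→LSU
[7] I2 EX, I4→MUL
[8] I2 WR R0
[9] I3 RO, I4 RO
[10] I3 EX
[11] I3 WR R6
[12] I5→LSU
[13] I5 RO
[14] I5 EX
[15] I4 EX, I5 WR R0
[16] I4 WR R4
[17] I6→MUL
[18] I6 RO
[24] I6 EX
[25] I6 WR R4
[26] I7→MUL
[27] I7 RO, I8→LSU
[28] I8 RO
[29] I8 EX
[30] I8 WR R1
[33] I7 EX
[34] I7 WR R4

cycle = 15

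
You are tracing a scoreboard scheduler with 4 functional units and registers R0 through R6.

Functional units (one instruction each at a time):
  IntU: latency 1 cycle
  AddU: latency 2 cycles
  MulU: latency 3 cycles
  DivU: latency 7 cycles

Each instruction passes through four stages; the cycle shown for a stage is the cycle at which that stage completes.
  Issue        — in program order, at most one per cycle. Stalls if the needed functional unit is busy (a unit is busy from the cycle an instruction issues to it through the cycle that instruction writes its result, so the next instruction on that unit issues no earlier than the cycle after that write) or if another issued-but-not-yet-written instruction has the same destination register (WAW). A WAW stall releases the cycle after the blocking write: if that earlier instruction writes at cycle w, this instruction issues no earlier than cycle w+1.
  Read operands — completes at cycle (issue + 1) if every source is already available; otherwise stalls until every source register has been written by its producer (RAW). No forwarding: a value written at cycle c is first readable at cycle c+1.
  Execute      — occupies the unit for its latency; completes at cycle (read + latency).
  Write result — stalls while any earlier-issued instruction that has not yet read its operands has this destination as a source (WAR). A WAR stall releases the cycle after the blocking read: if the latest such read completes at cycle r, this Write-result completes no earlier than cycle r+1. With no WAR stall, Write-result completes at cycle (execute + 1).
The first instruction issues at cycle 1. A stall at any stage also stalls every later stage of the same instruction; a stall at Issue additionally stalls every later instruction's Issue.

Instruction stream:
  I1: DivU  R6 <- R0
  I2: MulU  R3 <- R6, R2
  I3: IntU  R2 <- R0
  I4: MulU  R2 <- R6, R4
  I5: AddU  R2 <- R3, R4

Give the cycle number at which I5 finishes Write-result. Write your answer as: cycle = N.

I1  is:1  ro:2  ex:9  wr:10
I2  is:2  ro:11  ex:14  wr:15  — RAW R6: wait I1 write@10
I3  is:3  ro:4  ex:5  wr:12  — WAR R2: wait I2 read@11
I4  is:16  ro:17  ex:20  wr:21  — struct: MulU busy until I2 writes@15
I5  is:22  ro:23  ex:25  wr:26  — WAW R2: wait I4 write@21

cycle = 26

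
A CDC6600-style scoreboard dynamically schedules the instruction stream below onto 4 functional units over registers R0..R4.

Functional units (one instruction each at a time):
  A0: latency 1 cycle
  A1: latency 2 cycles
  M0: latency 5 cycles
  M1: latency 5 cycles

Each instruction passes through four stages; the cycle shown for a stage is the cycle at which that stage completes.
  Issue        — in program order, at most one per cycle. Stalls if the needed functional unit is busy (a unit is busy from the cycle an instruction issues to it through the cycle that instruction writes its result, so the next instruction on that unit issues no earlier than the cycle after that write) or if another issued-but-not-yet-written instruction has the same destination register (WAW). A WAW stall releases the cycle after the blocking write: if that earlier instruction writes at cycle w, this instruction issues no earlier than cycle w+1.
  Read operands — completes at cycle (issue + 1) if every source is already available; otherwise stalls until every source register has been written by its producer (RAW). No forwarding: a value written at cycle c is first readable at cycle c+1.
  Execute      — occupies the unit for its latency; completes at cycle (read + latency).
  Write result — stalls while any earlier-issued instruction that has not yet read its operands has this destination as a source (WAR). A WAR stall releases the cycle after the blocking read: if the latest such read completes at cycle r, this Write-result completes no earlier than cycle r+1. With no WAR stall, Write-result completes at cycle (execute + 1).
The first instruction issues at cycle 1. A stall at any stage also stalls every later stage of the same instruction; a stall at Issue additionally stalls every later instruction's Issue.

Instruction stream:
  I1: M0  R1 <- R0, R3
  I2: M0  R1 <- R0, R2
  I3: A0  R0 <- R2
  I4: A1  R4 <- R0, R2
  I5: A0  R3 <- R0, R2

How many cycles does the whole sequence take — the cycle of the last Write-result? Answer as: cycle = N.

cycle = 17

cycle 1: I1 dispatched to M0
cycle 2: I1 operands ready
cycle 7: I1 complete
cycle 8: R1←I1
cycle 9: I2 dispatched to M0
cycle 10: I2 operands ready, I3 dispatched to A0
cycle 11: I3 operands ready, I4 dispatched to A1
cycle 12: I3 complete
cycle 13: R0←I3
cycle 14: I4 operands ready, I5 dispatched to A0
cycle 15: I2 complete, I5 operands ready
cycle 16: R1←I2, I4 complete, I5 complete
cycle 17: R4←I4, R3←I5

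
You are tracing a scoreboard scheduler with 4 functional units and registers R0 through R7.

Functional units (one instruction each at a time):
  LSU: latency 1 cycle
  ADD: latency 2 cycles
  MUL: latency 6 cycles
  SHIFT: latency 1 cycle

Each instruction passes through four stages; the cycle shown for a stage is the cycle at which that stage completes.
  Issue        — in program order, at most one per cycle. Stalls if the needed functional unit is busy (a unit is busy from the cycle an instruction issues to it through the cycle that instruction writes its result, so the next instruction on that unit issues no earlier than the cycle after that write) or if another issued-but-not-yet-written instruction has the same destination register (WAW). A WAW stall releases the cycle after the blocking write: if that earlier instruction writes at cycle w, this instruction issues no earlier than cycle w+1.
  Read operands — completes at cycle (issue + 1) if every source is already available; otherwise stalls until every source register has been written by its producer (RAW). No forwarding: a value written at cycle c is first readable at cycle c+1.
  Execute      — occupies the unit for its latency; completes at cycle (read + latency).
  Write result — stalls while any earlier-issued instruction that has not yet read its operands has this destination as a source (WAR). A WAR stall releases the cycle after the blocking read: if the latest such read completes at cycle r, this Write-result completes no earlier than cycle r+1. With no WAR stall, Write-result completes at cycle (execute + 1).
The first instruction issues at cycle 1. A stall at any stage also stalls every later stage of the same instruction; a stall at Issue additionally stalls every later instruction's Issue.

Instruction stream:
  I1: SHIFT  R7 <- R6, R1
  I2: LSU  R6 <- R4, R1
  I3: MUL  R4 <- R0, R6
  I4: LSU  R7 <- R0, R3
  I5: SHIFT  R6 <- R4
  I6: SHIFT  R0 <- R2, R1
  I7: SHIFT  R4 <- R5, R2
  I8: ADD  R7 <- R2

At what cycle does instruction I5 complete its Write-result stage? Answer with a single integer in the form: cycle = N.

cycle = 16

t=1  I1→SHIFT
t=2  I1 RO · I2→LSU
t=3  I1 EX · I2 RO · I3→MUL
t=4  I1 WR R7 · I2 EX
t=5  I2 WR R6
t=6  I3 RO · I4→LSU
t=7  I4 RO · I5→SHIFT
t=8  I4 EX
t=9  I4 WR R7
t=12  I3 EX
t=13  I3 WR R4
t=14  I5 RO
t=15  I5 EX
t=16  I5 WR R6
t=17  I6→SHIFT
t=18  I6 RO
t=19  I6 EX
t=20  I6 WR R0
t=21  I7→SHIFT
t=22  I7 RO · I8→ADD
t=23  I7 EX · I8 RO
t=24  I7 WR R4
t=25  I8 EX
t=26  I8 WR R7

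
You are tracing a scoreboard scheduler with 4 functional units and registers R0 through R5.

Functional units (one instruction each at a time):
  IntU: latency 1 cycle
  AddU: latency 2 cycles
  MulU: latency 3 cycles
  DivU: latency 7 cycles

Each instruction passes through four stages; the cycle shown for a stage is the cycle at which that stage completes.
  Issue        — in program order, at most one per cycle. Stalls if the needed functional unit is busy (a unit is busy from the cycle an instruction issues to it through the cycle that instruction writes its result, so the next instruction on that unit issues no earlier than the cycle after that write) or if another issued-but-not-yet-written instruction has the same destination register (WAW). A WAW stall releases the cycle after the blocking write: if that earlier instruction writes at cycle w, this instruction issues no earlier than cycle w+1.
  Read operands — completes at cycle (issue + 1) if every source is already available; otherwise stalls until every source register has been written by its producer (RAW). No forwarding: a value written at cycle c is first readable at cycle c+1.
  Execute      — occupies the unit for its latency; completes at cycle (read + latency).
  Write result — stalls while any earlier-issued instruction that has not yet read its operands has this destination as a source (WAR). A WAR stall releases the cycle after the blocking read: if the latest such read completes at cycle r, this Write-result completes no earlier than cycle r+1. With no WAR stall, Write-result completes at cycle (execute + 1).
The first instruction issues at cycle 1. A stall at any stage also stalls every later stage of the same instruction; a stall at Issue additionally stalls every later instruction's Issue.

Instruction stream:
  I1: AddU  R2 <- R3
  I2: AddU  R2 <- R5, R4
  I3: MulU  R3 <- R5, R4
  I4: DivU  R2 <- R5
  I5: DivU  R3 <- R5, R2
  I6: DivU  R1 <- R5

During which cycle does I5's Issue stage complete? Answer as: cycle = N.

cycle = 21

[1] issue I1 (AddU)
[2] I1 read-ops
[4] I1 finished on AddU
[5] I1→R2
[6] issue I2 (AddU)
[7] I2 read-ops, issue I3 (MulU)
[8] I3 read-ops
[9] I2 finished on AddU
[10] I2→R2
[11] I3 finished on MulU, issue I4 (DivU)
[12] I3→R3, I4 read-ops
[19] I4 finished on DivU
[20] I4→R2
[21] issue I5 (DivU)
[22] I5 read-ops
[29] I5 finished on DivU
[30] I5→R3
[31] issue I6 (DivU)
[32] I6 read-ops
[39] I6 finished on DivU
[40] I6→R1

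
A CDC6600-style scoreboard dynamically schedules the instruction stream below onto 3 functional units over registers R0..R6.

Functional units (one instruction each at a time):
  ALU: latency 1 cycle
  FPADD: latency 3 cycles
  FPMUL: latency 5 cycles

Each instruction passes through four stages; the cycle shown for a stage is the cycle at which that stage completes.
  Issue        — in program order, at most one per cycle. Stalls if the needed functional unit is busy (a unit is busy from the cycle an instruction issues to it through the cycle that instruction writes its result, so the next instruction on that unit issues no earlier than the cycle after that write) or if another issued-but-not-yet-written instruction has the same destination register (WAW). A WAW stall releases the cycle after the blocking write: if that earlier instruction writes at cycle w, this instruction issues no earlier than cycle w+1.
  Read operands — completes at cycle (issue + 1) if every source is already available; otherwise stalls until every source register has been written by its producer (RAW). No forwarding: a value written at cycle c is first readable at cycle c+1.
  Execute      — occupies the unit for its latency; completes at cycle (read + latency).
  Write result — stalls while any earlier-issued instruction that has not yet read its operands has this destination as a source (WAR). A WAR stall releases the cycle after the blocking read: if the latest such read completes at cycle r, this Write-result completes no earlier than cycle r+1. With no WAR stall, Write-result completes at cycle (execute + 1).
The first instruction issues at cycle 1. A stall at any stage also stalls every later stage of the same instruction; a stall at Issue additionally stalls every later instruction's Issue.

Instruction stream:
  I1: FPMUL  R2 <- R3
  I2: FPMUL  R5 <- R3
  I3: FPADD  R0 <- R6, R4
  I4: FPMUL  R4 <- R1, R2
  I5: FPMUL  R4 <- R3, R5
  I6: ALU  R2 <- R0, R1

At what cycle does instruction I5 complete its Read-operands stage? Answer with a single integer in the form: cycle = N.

I1: IS=1 RO=2 EX=7 WR=8
I2: IS=9 RO=10 EX=15 WR=16  [struct: FPMUL busy until I1 writes@8]
I3: IS=10 RO=11 EX=14 WR=15
I4: IS=17 RO=18 EX=23 WR=24  [struct: FPMUL busy until I2 writes@16]
I5: IS=25 RO=26 EX=31 WR=32  [struct: FPMUL busy until I4 writes@24]
I6: IS=26 RO=27 EX=28 WR=29

cycle = 26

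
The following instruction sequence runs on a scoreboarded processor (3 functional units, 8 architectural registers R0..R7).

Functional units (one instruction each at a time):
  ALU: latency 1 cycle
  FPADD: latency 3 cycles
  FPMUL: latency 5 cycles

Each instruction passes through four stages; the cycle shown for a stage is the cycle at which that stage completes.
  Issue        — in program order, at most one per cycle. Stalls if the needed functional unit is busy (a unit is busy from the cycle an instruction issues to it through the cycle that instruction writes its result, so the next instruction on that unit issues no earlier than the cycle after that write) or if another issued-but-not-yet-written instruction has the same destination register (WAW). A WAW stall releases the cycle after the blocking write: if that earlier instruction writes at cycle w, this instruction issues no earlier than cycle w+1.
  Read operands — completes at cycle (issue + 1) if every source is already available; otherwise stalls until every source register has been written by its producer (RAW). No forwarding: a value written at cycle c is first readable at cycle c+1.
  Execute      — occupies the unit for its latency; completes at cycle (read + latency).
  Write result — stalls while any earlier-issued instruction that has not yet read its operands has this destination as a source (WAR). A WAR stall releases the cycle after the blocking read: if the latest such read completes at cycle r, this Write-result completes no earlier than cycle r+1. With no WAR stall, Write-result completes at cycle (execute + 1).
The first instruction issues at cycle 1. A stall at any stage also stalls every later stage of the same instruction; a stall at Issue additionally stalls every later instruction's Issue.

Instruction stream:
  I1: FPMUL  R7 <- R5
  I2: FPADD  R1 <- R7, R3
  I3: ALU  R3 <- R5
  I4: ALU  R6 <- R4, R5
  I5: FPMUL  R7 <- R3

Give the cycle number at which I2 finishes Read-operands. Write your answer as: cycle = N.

cycle = 9

I1: IS=1 RO=2 EX=7 WR=8
I2: IS=2 RO=9 EX=12 WR=13  [RAW R7: wait I1 write@8]
I3: IS=3 RO=4 EX=5 WR=10  [WAR R3: wait I2 read@9]
I4: IS=11 RO=12 EX=13 WR=14  [struct: ALU busy until I3 writes@10]
I5: IS=12 RO=13 EX=18 WR=19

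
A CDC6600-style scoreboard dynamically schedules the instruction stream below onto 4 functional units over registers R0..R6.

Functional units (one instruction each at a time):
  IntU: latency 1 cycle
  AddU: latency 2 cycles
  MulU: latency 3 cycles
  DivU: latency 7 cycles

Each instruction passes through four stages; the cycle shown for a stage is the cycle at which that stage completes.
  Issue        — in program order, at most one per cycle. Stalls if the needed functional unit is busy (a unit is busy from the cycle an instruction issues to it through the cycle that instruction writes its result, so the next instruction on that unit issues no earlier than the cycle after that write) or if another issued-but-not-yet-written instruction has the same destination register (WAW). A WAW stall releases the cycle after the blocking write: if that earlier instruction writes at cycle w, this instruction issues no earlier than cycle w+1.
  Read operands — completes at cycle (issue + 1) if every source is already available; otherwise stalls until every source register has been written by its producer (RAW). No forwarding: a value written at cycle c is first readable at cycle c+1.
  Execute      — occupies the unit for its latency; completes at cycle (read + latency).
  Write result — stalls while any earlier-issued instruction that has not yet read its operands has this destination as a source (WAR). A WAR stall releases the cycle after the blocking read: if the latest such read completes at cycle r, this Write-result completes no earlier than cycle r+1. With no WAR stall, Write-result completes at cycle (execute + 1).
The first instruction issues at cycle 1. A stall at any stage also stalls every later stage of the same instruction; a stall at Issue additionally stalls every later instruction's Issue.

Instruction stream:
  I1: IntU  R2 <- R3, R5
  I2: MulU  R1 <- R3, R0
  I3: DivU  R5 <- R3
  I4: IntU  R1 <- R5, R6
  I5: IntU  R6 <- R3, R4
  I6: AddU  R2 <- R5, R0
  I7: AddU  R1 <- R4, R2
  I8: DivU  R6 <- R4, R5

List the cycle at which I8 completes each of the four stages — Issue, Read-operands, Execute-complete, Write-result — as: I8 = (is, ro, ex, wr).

cycle 1: I1→IntU
cycle 2: I1 RO · I2→MulU
cycle 3: I1 EX · I2 RO · I3→DivU
cycle 4: I1 WR R2 · I3 RO
cycle 6: I2 EX
cycle 7: I2 WR R1
cycle 8: I4→IntU
cycle 11: I3 EX
cycle 12: I3 WR R5
cycle 13: I4 RO
cycle 14: I4 EX
cycle 15: I4 WR R1
cycle 16: I5→IntU
cycle 17: I5 RO · I6→AddU
cycle 18: I5 EX · I6 RO
cycle 19: I5 WR R6
cycle 20: I6 EX
cycle 21: I6 WR R2
cycle 22: I7→AddU
cycle 23: I7 RO · I8→DivU
cycle 24: I8 RO
cycle 25: I7 EX
cycle 26: I7 WR R1
cycle 31: I8 EX
cycle 32: I8 WR R6

I8 = (23, 24, 31, 32)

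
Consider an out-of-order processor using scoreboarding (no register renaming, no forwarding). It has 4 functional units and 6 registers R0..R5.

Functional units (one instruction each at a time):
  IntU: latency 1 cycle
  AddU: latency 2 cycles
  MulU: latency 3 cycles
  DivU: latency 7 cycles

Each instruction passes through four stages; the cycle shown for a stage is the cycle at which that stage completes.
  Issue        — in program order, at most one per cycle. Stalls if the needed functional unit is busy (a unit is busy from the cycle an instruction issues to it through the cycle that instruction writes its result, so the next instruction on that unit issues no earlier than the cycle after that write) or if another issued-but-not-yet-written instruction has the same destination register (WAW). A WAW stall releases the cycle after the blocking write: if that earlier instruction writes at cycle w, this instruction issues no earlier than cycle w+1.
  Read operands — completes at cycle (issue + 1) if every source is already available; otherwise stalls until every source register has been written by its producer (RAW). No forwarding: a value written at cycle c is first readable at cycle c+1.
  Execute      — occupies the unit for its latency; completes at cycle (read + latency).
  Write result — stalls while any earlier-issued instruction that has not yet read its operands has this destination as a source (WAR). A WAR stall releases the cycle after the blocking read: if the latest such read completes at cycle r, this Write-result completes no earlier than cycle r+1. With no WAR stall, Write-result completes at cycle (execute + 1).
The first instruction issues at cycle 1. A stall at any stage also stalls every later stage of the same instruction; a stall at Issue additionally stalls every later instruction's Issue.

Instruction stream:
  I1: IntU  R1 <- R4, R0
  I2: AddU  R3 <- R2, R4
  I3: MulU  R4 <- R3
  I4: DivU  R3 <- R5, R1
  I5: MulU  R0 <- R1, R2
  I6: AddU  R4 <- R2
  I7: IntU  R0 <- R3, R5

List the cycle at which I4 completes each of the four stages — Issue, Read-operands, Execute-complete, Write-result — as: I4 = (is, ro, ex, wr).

I4 = (7, 8, 15, 16)

  I1 | 1 | 2 | 3 | 4
  I2 | 2 | 3 | 5 | 6
  I3 | 3 | 7 | 10 | 11   RAW R3: wait I2 write@6
  I4 | 7 | 8 | 15 | 16   WAW R3: wait I2 write@6
  I5 | 12 | 13 | 16 | 17   struct: MulU busy until I3 writes@11
  I6 | 13 | 14 | 16 | 17
  I7 | 18 | 19 | 20 | 21   WAW R0: wait I5 write@17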